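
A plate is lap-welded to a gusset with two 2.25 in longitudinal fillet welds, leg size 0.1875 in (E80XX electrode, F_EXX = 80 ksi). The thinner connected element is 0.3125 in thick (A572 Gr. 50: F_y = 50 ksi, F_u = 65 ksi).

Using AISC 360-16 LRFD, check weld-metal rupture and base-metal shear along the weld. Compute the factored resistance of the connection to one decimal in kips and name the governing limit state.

21.5 kips (weld metal governs)

Weld metal: throat = 0.707×0.1875 = 0.13256 in, L = 2×2.25 = 4.5 in. φR_n = 0.75 × 0.6 × 80 × 0.13256 × 4.5 = 21.5 kips.
Base metal shear (0.3125 in plate): yield φR_n = 1.0×0.6×50×0.3125×4.5 = 42.2 kips; rupture φR_n = 0.75×0.6×65×0.3125×4.5 = 41.1 kips; take 41.1 kips (rupture).
Governing: min(21.5, 41.1) = 21.5 kips → weld metal.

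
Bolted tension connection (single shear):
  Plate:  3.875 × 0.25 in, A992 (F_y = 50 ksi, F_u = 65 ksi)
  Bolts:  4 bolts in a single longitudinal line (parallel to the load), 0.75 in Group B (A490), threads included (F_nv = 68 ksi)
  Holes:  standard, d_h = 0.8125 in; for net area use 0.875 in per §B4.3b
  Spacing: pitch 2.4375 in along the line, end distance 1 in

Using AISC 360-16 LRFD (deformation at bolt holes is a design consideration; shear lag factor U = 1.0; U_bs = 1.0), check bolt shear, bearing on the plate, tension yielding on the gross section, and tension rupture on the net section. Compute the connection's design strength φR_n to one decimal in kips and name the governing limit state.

36.6 kips (net-section rupture governs)

Bolt shear: A_b = π(0.75)²/4 = 0.44179 in². φR_n = 0.75 × 68 × 0.44179 × 4 × 1 = 90.1 kips.
Bearing (0.25 in plate, F_u = 65 ksi): end bolts L_c = 1 − 0.8125/2 = 0.59375, R_n = min(1.2×0.59375×0.25×65, 2.4×0.75×0.25×65) = 11.578 kips/bolt; interior L_c = 2.4375 − 0.8125 = 1.625, R_n = 29.25 kips/bolt. φR_n = 0.75 × (1×11.578 + 3×29.25) = 74.5 kips.
Tension yield (gross): A_g = 3.875×0.25 = 0.96875 in². φR_n = 0.90 × 50 × 0.96875 = 43.6 kips.
Tension rupture (net): A_n = (3.875 − 1×0.875)×0.25 = 0.75 in² (U = 1.0, A_e = A_n). φR_n = 0.75 × 65 × 0.75 = 36.6 kips.
Governing: min(90.1, 74.5, 43.6, 36.6) = 36.6 kips → net-section rupture.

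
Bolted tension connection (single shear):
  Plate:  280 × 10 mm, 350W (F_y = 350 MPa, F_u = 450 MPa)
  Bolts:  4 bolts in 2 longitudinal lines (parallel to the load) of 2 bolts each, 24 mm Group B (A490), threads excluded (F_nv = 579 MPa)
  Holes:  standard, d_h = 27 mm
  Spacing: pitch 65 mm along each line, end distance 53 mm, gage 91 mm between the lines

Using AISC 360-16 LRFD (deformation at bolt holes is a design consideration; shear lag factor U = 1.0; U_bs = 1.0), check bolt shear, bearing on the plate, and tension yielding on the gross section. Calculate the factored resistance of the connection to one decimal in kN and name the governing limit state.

Bolt shear: A_b = π(24)²/4 = 452.39 mm². φR_n = 0.75 × 579 × 452.39 × 4 × 1 = 785.8 kN.
Bearing (10 mm plate, F_u = 450 MPa): end bolts L_c = 53 − 27/2 = 39.5, R_n = min(1.2×39.5×10×450, 2.4×24×10×450) = 213.3 kN/bolt; interior L_c = 65 − 27 = 38, R_n = 205.2 kN/bolt. φR_n = 0.75 × (2×213.3 + 2×205.2) = 627.8 kN.
Tension yield (gross): A_g = 280×10 = 2800 mm². φR_n = 0.90 × 350 × 2800 = 882.0 kN.
Governing: min(785.8, 627.8, 882.0) = 627.8 kN → bearing.

627.8 kN (bearing governs)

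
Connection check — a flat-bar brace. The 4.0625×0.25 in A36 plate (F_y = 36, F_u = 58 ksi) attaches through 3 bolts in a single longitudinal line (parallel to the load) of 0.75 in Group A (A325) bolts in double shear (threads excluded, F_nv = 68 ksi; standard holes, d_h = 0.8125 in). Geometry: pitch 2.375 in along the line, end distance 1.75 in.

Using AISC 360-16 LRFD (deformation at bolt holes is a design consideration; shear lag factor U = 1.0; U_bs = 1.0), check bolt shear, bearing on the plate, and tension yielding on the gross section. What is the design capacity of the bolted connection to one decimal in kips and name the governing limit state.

32.9 kips (gross-section yield governs)

Bolt shear: A_b = π(0.75)²/4 = 0.44179 in². φR_n = 0.75 × 68 × 0.44179 × 3 × 2 = 135.2 kips.
Bearing (0.25 in plate, F_u = 58 ksi): end bolts L_c = 1.75 − 0.8125/2 = 1.34375, R_n = min(1.2×1.34375×0.25×58, 2.4×0.75×0.25×58) = 23.381 kips/bolt; interior L_c = 2.375 − 0.8125 = 1.5625, R_n = 26.1 kips/bolt. φR_n = 0.75 × (1×23.381 + 2×26.1) = 56.7 kips.
Tension yield (gross): A_g = 4.0625×0.25 = 1.0156 in². φR_n = 0.90 × 36 × 1.0156 = 32.9 kips.
Governing: min(135.2, 56.7, 32.9) = 32.9 kips → gross-section yield.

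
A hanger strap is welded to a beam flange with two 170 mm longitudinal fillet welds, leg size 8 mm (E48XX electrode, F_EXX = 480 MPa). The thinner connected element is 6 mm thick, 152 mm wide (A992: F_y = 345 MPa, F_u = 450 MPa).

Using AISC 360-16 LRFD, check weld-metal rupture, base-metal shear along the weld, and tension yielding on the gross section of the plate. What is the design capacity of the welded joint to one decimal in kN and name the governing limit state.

283.2 kN (gross-section yield governs)

Weld metal: throat = 0.707×8 = 5.656 mm, L = 2×170 = 340 mm. φR_n = 0.75 × 0.6 × 480 × 5.656 × 340 = 415.4 kN.
Base metal shear (6 mm plate): yield φR_n = 1.0×0.6×345×6×340 = 422.3 kN; rupture φR_n = 0.75×0.6×450×6×340 = 413.1 kN; take 413.1 kN (rupture).
Tension yield (gross): A_g = 152×6 = 912 mm². φR_n = 0.90 × 345 × 912 = 283.2 kN.
Governing: min(415.4, 413.1, 283.2) = 283.2 kN → gross-section yield.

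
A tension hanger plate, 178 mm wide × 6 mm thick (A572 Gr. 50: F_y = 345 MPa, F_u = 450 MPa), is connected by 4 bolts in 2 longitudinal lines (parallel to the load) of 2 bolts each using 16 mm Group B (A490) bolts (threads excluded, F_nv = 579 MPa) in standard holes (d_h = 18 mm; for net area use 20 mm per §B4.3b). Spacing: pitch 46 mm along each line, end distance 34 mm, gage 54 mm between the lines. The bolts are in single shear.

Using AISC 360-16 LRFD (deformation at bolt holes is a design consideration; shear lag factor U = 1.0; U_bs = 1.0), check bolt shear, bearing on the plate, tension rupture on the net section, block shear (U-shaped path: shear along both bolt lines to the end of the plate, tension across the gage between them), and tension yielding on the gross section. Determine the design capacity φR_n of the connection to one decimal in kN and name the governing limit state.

190.4 kN (block shear governs)

Bolt shear: A_b = π(16)²/4 = 201.06 mm². φR_n = 0.75 × 579 × 201.06 × 4 × 1 = 349.2 kN.
Bearing (6 mm plate, F_u = 450 MPa): end bolts L_c = 34 − 18/2 = 25, R_n = min(1.2×25×6×450, 2.4×16×6×450) = 81 kN/bolt; interior L_c = 46 − 18 = 28, R_n = 90.72 kN/bolt. φR_n = 0.75 × (2×81 + 2×90.72) = 257.6 kN.
Tension rupture (net): A_n = (178 − 2×20)×6 = 828 mm² (U = 1.0, A_e = A_n). φR_n = 0.75 × 450 × 828 = 279.5 kN.
Block shear: shear path 2×[34+1×46] = 2×80 mm, A_gv = 960, A_nv = 2×(80 − 1.5×20)×6 = 600 mm²; tension across gage: (54 − 1×20)×6 = 204 mm². R_n = min(0.6×450×600, 0.6×345×960) + 1.0×450×204 = min(162, 198.72) + 91.8 = 253.8 kN. φR_n = 0.75 × 253.8 = 190.4 kN.
Tension yield (gross): A_g = 178×6 = 1068 mm². φR_n = 0.90 × 345 × 1068 = 331.6 kN.
Governing: min(349.2, 257.6, 279.5, 190.4, 331.6) = 190.4 kN → block shear.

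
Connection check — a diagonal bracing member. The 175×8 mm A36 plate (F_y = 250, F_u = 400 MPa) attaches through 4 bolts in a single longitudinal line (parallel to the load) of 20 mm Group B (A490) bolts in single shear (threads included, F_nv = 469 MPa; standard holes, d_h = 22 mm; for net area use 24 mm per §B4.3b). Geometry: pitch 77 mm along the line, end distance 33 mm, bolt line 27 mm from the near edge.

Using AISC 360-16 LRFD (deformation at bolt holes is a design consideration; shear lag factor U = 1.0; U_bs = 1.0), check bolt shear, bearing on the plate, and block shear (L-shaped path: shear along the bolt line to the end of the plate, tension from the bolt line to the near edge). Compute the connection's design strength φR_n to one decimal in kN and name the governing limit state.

273.6 kN (block shear governs)

Bolt shear: A_b = π(20)²/4 = 314.16 mm². φR_n = 0.75 × 469 × 314.16 × 4 × 1 = 442.0 kN.
Bearing (8 mm plate, F_u = 400 MPa): end bolts L_c = 33 − 22/2 = 22, R_n = min(1.2×22×8×400, 2.4×20×8×400) = 84.48 kN/bolt; interior L_c = 77 − 22 = 55, R_n = 153.6 kN/bolt. φR_n = 0.75 × (1×84.48 + 3×153.6) = 409.0 kN.
Block shear: shear path 1×[33+3×77] = 1×264 mm, A_gv = 2112, A_nv = 1×(264 − 3.5×24)×8 = 1440 mm²; tension to near edge: (27 − 0.5×24)×8 = 120 mm². R_n = min(0.6×400×1440, 0.6×250×2112) + 1.0×400×120 = min(345.6, 316.8) + 48 = 364.8 kN. φR_n = 0.75 × 364.8 = 273.6 kN.
Governing: min(442.0, 409.0, 273.6) = 273.6 kN → block shear.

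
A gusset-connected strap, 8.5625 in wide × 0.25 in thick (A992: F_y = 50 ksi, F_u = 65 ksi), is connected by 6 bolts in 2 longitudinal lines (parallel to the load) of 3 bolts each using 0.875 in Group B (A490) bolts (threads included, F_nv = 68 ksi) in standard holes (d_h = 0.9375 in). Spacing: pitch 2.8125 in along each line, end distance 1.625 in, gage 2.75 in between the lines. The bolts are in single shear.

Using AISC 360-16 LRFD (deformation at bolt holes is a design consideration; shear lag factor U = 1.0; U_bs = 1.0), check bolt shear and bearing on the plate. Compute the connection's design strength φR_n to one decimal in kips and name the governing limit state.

136.2 kips (bearing governs)

Bolt shear: A_b = π(0.875)²/4 = 0.60132 in². φR_n = 0.75 × 68 × 0.60132 × 6 × 1 = 184.0 kips.
Bearing (0.25 in plate, F_u = 65 ksi): end bolts L_c = 1.625 − 0.9375/2 = 1.15625, R_n = min(1.2×1.15625×0.25×65, 2.4×0.875×0.25×65) = 22.547 kips/bolt; interior L_c = 2.8125 − 0.9375 = 1.875, R_n = 34.125 kips/bolt. φR_n = 0.75 × (2×22.547 + 4×34.125) = 136.2 kips.
Governing: min(184.0, 136.2) = 136.2 kips → bearing.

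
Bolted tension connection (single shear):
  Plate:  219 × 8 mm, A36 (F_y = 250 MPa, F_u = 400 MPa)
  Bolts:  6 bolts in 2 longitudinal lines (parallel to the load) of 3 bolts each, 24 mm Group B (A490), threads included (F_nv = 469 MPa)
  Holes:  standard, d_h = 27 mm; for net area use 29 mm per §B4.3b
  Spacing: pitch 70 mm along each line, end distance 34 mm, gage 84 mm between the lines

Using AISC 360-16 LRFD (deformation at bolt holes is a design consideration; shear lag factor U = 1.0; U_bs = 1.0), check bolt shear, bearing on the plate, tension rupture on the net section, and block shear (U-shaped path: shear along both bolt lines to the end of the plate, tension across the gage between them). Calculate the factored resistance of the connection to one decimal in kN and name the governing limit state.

Bolt shear: A_b = π(24)²/4 = 452.39 mm². φR_n = 0.75 × 469 × 452.39 × 6 × 1 = 954.8 kN.
Bearing (8 mm plate, F_u = 400 MPa): end bolts L_c = 34 − 27/2 = 20.5, R_n = min(1.2×20.5×8×400, 2.4×24×8×400) = 78.72 kN/bolt; interior L_c = 70 − 27 = 43, R_n = 165.12 kN/bolt. φR_n = 0.75 × (2×78.72 + 4×165.12) = 613.4 kN.
Tension rupture (net): A_n = (219 − 2×29)×8 = 1288 mm² (U = 1.0, A_e = A_n). φR_n = 0.75 × 400 × 1288 = 386.4 kN.
Block shear: shear path 2×[34+2×70] = 2×174 mm, A_gv = 2784, A_nv = 2×(174 − 2.5×29)×8 = 1624 mm²; tension across gage: (84 − 1×29)×8 = 440 mm². R_n = min(0.6×400×1624, 0.6×250×2784) + 1.0×400×440 = min(389.76, 417.6) + 176 = 565.76 kN. φR_n = 0.75 × 565.76 = 424.3 kN.
Governing: min(954.8, 613.4, 386.4, 424.3) = 386.4 kN → net-section rupture.

386.4 kN (net-section rupture governs)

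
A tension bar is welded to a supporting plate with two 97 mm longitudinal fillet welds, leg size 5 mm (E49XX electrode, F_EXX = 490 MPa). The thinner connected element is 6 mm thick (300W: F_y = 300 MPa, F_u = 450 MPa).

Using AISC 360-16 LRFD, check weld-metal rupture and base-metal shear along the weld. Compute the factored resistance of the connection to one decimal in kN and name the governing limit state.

151.2 kN (weld metal governs)

Weld metal: throat = 0.707×5 = 3.535 mm, L = 2×97 = 194 mm. φR_n = 0.75 × 0.6 × 490 × 3.535 × 194 = 151.2 kN.
Base metal shear (6 mm plate): yield φR_n = 1.0×0.6×300×6×194 = 209.5 kN; rupture φR_n = 0.75×0.6×450×6×194 = 235.7 kN; take 209.5 kN (yield).
Governing: min(151.2, 209.5) = 151.2 kN → weld metal.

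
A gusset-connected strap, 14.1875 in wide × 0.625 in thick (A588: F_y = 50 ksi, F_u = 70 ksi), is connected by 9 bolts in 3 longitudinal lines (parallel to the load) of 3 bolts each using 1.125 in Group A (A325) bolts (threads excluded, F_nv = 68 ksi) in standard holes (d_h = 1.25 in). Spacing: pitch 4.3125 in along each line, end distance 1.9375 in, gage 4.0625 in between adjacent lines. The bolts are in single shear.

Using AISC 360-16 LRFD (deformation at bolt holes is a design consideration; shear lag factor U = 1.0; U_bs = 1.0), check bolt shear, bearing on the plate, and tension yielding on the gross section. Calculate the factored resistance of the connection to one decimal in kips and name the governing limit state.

Bolt shear: A_b = π(1.125)²/4 = 0.99402 in². φR_n = 0.75 × 68 × 0.99402 × 9 × 1 = 456.3 kips.
Bearing (0.625 in plate, F_u = 70 ksi): end bolts L_c = 1.9375 − 1.25/2 = 1.3125, R_n = min(1.2×1.3125×0.625×70, 2.4×1.125×0.625×70) = 68.906 kips/bolt; interior L_c = 4.3125 − 1.25 = 3.0625, R_n = 118.13 kips/bolt. φR_n = 0.75 × (3×68.906 + 6×118.13) = 686.6 kips.
Tension yield (gross): A_g = 14.1875×0.625 = 8.8672 in². φR_n = 0.90 × 50 × 8.8672 = 399.0 kips.
Governing: min(456.3, 686.6, 399.0) = 399.0 kips → gross-section yield.

399.0 kips (gross-section yield governs)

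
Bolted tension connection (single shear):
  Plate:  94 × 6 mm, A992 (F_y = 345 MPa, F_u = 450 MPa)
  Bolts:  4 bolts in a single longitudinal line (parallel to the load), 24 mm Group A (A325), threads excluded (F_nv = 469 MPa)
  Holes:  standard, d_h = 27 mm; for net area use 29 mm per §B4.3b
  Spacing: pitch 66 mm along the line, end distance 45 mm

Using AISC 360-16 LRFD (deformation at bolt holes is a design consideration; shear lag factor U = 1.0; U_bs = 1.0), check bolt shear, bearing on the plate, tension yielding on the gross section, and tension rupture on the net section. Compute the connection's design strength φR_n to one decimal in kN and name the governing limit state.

Bolt shear: A_b = π(24)²/4 = 452.39 mm². φR_n = 0.75 × 469 × 452.39 × 4 × 1 = 636.5 kN.
Bearing (6 mm plate, F_u = 450 MPa): end bolts L_c = 45 − 27/2 = 31.5, R_n = min(1.2×31.5×6×450, 2.4×24×6×450) = 102.06 kN/bolt; interior L_c = 66 − 27 = 39, R_n = 126.36 kN/bolt. φR_n = 0.75 × (1×102.06 + 3×126.36) = 360.9 kN.
Tension yield (gross): A_g = 94×6 = 564 mm². φR_n = 0.90 × 345 × 564 = 175.1 kN.
Tension rupture (net): A_n = (94 − 1×29)×6 = 390 mm² (U = 1.0, A_e = A_n). φR_n = 0.75 × 450 × 390 = 131.6 kN.
Governing: min(636.5, 360.9, 175.1, 131.6) = 131.6 kN → net-section rupture.

131.6 kN (net-section rupture governs)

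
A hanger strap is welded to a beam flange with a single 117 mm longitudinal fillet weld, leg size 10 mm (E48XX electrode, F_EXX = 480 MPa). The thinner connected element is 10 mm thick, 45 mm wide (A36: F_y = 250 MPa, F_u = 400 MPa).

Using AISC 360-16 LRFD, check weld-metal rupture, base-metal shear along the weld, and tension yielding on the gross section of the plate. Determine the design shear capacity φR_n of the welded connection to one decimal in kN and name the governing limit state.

Weld metal: throat = 0.707×10 = 7.07 mm, L = 117 mm. φR_n = 0.75 × 0.6 × 480 × 7.07 × 117 = 178.7 kN.
Base metal shear (10 mm plate): yield φR_n = 1.0×0.6×250×10×117 = 175.5 kN; rupture φR_n = 0.75×0.6×400×10×117 = 210.6 kN; take 175.5 kN (yield).
Tension yield (gross): A_g = 45×10 = 450 mm². φR_n = 0.90 × 250 × 450 = 101.3 kN.
Governing: min(178.7, 175.5, 101.3) = 101.3 kN → gross-section yield.

101.3 kN (gross-section yield governs)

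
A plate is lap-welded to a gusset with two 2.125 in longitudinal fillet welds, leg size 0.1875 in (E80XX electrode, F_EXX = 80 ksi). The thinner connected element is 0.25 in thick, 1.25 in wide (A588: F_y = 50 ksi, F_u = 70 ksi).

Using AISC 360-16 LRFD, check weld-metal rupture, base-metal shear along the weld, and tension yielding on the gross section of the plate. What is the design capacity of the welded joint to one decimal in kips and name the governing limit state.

14.1 kips (gross-section yield governs)

Weld metal: throat = 0.707×0.1875 = 0.13256 in, L = 2×2.125 = 4.25 in. φR_n = 0.75 × 0.6 × 80 × 0.13256 × 4.25 = 20.3 kips.
Base metal shear (0.25 in plate): yield φR_n = 1.0×0.6×50×0.25×4.25 = 31.9 kips; rupture φR_n = 0.75×0.6×70×0.25×4.25 = 33.5 kips; take 31.9 kips (yield).
Tension yield (gross): A_g = 1.25×0.25 = 0.3125 in². φR_n = 0.90 × 50 × 0.3125 = 14.1 kips.
Governing: min(20.3, 31.9, 14.1) = 14.1 kips → gross-section yield.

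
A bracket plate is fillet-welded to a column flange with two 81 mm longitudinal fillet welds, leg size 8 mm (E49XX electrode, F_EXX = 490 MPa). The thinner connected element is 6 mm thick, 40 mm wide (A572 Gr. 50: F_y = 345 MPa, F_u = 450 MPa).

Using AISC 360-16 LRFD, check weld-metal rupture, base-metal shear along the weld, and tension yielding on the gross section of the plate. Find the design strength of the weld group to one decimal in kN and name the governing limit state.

74.5 kN (gross-section yield governs)

Weld metal: throat = 0.707×8 = 5.656 mm, L = 2×81 = 162 mm. φR_n = 0.75 × 0.6 × 490 × 5.656 × 162 = 202.0 kN.
Base metal shear (6 mm plate): yield φR_n = 1.0×0.6×345×6×162 = 201.2 kN; rupture φR_n = 0.75×0.6×450×6×162 = 196.8 kN; take 196.8 kN (rupture).
Tension yield (gross): A_g = 40×6 = 240 mm². φR_n = 0.90 × 345 × 240 = 74.5 kN.
Governing: min(202.0, 196.8, 74.5) = 74.5 kN → gross-section yield.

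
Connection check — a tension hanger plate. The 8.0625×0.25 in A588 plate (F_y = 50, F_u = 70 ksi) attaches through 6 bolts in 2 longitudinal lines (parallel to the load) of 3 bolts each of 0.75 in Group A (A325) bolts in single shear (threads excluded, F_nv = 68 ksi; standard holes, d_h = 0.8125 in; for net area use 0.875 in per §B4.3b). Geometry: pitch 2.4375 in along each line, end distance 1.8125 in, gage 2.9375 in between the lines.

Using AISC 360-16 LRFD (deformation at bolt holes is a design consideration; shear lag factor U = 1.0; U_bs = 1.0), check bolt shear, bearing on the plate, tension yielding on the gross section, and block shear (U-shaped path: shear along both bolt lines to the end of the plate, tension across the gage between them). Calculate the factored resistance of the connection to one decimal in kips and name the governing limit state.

90.7 kips (gross-section yield governs)

Bolt shear: A_b = π(0.75)²/4 = 0.44179 in². φR_n = 0.75 × 68 × 0.44179 × 6 × 1 = 135.2 kips.
Bearing (0.25 in plate, F_u = 70 ksi): end bolts L_c = 1.8125 − 0.8125/2 = 1.40625, R_n = min(1.2×1.40625×0.25×70, 2.4×0.75×0.25×70) = 29.531 kips/bolt; interior L_c = 2.4375 − 0.8125 = 1.625, R_n = 31.5 kips/bolt. φR_n = 0.75 × (2×29.531 + 4×31.5) = 138.8 kips.
Tension yield (gross): A_g = 8.0625×0.25 = 2.0156 in². φR_n = 0.90 × 50 × 2.0156 = 90.7 kips.
Block shear: shear path 2×[1.8125+2×2.4375] = 2×6.6875 in, A_gv = 3.3438, A_nv = 2×(6.6875 − 2.5×0.875)×0.25 = 2.25 in²; tension across gage: (2.9375 − 1×0.875)×0.25 = 0.51563 in². R_n = min(0.6×70×2.25, 0.6×50×3.3438) + 1.0×70×0.51563 = min(94.5, 100.31) + 36.094 = 130.59 kips. φR_n = 0.75 × 130.59 = 97.9 kips.
Governing: min(135.2, 138.8, 90.7, 97.9) = 90.7 kips → gross-section yield.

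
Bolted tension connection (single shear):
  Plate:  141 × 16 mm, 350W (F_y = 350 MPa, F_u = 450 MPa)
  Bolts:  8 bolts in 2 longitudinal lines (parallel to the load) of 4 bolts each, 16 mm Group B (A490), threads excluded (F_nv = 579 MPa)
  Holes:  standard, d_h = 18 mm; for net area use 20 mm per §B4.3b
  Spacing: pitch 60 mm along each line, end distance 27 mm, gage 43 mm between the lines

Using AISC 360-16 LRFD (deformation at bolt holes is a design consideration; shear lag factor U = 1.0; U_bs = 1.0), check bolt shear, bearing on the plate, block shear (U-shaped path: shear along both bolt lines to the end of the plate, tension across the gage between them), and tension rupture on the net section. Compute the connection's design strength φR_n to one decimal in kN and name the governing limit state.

545.4 kN (net-section rupture governs)

Bolt shear: A_b = π(16)²/4 = 201.06 mm². φR_n = 0.75 × 579 × 201.06 × 8 × 1 = 698.5 kN.
Bearing (16 mm plate, F_u = 450 MPa): end bolts L_c = 27 − 18/2 = 18, R_n = min(1.2×18×16×450, 2.4×16×16×450) = 155.52 kN/bolt; interior L_c = 60 − 18 = 42, R_n = 276.48 kN/bolt. φR_n = 0.75 × (2×155.52 + 6×276.48) = 1477.4 kN.
Block shear: shear path 2×[27+3×60] = 2×207 mm, A_gv = 6624, A_nv = 2×(207 − 3.5×20)×16 = 4384 mm²; tension across gage: (43 − 1×20)×16 = 368 mm². R_n = min(0.6×450×4384, 0.6×350×6624) + 1.0×450×368 = min(1183.7, 1391) + 165.6 = 1349.3 kN. φR_n = 0.75 × 1349.3 = 1012.0 kN.
Tension rupture (net): A_n = (141 − 2×20)×16 = 1616 mm² (U = 1.0, A_e = A_n). φR_n = 0.75 × 450 × 1616 = 545.4 kN.
Governing: min(698.5, 1477.4, 1012.0, 545.4) = 545.4 kN → net-section rupture.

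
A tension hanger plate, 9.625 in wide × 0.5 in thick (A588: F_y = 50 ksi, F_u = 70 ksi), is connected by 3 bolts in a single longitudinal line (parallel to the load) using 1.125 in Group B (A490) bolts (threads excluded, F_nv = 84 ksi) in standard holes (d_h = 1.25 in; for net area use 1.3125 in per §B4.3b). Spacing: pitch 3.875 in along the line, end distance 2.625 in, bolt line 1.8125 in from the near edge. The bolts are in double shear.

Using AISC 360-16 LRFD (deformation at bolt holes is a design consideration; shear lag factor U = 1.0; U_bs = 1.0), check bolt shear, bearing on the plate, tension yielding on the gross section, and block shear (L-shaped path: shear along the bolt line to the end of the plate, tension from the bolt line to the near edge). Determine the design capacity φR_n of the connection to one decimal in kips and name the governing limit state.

142.1 kips (block shear governs)

Bolt shear: A_b = π(1.125)²/4 = 0.99402 in². φR_n = 0.75 × 84 × 0.99402 × 3 × 2 = 375.7 kips.
Bearing (0.5 in plate, F_u = 70 ksi): end bolts L_c = 2.625 − 1.25/2 = 2, R_n = min(1.2×2×0.5×70, 2.4×1.125×0.5×70) = 84 kips/bolt; interior L_c = 3.875 − 1.25 = 2.625, R_n = 94.5 kips/bolt. φR_n = 0.75 × (1×84 + 2×94.5) = 204.8 kips.
Tension yield (gross): A_g = 9.625×0.5 = 4.8125 in². φR_n = 0.90 × 50 × 4.8125 = 216.6 kips.
Block shear: shear path 1×[2.625+2×3.875] = 1×10.375 in, A_gv = 5.1875, A_nv = 1×(10.375 − 2.5×1.3125)×0.5 = 3.5469 in²; tension to near edge: (1.8125 − 0.5×1.3125)×0.5 = 0.57813 in². R_n = min(0.6×70×3.5469, 0.6×50×5.1875) + 1.0×70×0.57813 = min(148.97, 155.63) + 40.469 = 189.44 kips. φR_n = 0.75 × 189.44 = 142.1 kips.
Governing: min(375.7, 204.8, 216.6, 142.1) = 142.1 kips → block shear.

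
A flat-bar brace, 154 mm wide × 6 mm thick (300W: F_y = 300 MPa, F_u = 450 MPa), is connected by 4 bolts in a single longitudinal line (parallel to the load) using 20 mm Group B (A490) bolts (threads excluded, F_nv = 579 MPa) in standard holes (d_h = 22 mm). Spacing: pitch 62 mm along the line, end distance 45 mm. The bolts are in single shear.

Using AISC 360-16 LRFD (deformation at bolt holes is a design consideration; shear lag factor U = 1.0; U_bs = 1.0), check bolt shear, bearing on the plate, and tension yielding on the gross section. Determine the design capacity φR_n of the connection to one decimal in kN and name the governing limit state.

249.5 kN (gross-section yield governs)

Bolt shear: A_b = π(20)²/4 = 314.16 mm². φR_n = 0.75 × 579 × 314.16 × 4 × 1 = 545.7 kN.
Bearing (6 mm plate, F_u = 450 MPa): end bolts L_c = 45 − 22/2 = 34, R_n = min(1.2×34×6×450, 2.4×20×6×450) = 110.16 kN/bolt; interior L_c = 62 − 22 = 40, R_n = 129.6 kN/bolt. φR_n = 0.75 × (1×110.16 + 3×129.6) = 374.2 kN.
Tension yield (gross): A_g = 154×6 = 924 mm². φR_n = 0.90 × 300 × 924 = 249.5 kN.
Governing: min(545.7, 374.2, 249.5) = 249.5 kN → gross-section yield.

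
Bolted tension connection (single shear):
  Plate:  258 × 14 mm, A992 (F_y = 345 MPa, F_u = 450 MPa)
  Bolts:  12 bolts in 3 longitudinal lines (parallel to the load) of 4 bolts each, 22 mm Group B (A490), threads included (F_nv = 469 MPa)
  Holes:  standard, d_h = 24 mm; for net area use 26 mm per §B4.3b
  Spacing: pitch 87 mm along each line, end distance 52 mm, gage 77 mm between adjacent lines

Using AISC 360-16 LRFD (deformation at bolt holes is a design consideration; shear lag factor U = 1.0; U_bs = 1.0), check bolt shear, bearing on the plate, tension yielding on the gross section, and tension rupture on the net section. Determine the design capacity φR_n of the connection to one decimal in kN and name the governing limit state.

850.5 kN (net-section rupture governs)

Bolt shear: A_b = π(22)²/4 = 380.13 mm². φR_n = 0.75 × 469 × 380.13 × 12 × 1 = 1604.5 kN.
Bearing (14 mm plate, F_u = 450 MPa): end bolts L_c = 52 − 24/2 = 40, R_n = min(1.2×40×14×450, 2.4×22×14×450) = 302.4 kN/bolt; interior L_c = 87 − 24 = 63, R_n = 332.64 kN/bolt. φR_n = 0.75 × (3×302.4 + 9×332.64) = 2925.7 kN.
Tension yield (gross): A_g = 258×14 = 3612 mm². φR_n = 0.90 × 345 × 3612 = 1121.5 kN.
Tension rupture (net): A_n = (258 − 3×26)×14 = 2520 mm² (U = 1.0, A_e = A_n). φR_n = 0.75 × 450 × 2520 = 850.5 kN.
Governing: min(1604.5, 2925.7, 1121.5, 850.5) = 850.5 kN → net-section rupture.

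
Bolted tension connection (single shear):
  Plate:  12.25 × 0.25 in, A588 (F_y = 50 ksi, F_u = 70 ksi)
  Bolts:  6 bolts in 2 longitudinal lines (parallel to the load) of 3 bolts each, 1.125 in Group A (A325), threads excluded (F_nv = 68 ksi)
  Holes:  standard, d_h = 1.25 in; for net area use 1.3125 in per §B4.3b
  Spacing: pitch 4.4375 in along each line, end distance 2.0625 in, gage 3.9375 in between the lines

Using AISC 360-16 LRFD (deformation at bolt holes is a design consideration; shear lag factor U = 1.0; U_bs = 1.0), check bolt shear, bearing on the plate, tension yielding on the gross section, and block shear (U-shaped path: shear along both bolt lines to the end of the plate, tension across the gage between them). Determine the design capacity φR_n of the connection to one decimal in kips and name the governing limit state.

137.8 kips (gross-section yield governs)

Bolt shear: A_b = π(1.125)²/4 = 0.99402 in². φR_n = 0.75 × 68 × 0.99402 × 6 × 1 = 304.2 kips.
Bearing (0.25 in plate, F_u = 70 ksi): end bolts L_c = 2.0625 − 1.25/2 = 1.4375, R_n = min(1.2×1.4375×0.25×70, 2.4×1.125×0.25×70) = 30.188 kips/bolt; interior L_c = 4.4375 − 1.25 = 3.1875, R_n = 47.25 kips/bolt. φR_n = 0.75 × (2×30.188 + 4×47.25) = 187.0 kips.
Tension yield (gross): A_g = 12.25×0.25 = 3.0625 in². φR_n = 0.90 × 50 × 3.0625 = 137.8 kips.
Block shear: shear path 2×[2.0625+2×4.4375] = 2×10.9375 in, A_gv = 5.4688, A_nv = 2×(10.9375 − 2.5×1.3125)×0.25 = 3.8281 in²; tension across gage: (3.9375 − 1×1.3125)×0.25 = 0.65625 in². R_n = min(0.6×70×3.8281, 0.6×50×5.4688) + 1.0×70×0.65625 = min(160.78, 164.06) + 45.938 = 206.72 kips. φR_n = 0.75 × 206.72 = 155.0 kips.
Governing: min(304.2, 187.0, 137.8, 155.0) = 137.8 kips → gross-section yield.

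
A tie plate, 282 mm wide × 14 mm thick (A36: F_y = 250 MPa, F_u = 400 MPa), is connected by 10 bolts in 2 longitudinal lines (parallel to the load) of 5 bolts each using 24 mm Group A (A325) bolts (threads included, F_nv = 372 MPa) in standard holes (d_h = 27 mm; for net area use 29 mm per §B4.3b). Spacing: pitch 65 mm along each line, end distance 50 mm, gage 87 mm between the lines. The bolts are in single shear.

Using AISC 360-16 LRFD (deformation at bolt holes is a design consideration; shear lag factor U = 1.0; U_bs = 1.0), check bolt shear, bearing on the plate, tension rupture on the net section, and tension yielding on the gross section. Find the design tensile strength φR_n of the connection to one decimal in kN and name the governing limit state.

888.3 kN (gross-section yield governs)

Bolt shear: A_b = π(24)²/4 = 452.39 mm². φR_n = 0.75 × 372 × 452.39 × 10 × 1 = 1262.2 kN.
Bearing (14 mm plate, F_u = 400 MPa): end bolts L_c = 50 − 27/2 = 36.5, R_n = min(1.2×36.5×14×400, 2.4×24×14×400) = 245.28 kN/bolt; interior L_c = 65 − 27 = 38, R_n = 255.36 kN/bolt. φR_n = 0.75 × (2×245.28 + 8×255.36) = 1900.1 kN.
Tension rupture (net): A_n = (282 − 2×29)×14 = 3136 mm² (U = 1.0, A_e = A_n). φR_n = 0.75 × 400 × 3136 = 940.8 kN.
Tension yield (gross): A_g = 282×14 = 3948 mm². φR_n = 0.90 × 250 × 3948 = 888.3 kN.
Governing: min(1262.2, 1900.1, 940.8, 888.3) = 888.3 kN → gross-section yield.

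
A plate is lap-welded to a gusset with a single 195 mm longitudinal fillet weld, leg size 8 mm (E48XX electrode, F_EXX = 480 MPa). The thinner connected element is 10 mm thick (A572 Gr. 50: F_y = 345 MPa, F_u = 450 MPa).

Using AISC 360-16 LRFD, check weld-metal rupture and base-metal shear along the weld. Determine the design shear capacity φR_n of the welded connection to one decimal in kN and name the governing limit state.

Weld metal: throat = 0.707×8 = 5.656 mm, L = 195 mm. φR_n = 0.75 × 0.6 × 480 × 5.656 × 195 = 238.2 kN.
Base metal shear (10 mm plate): yield φR_n = 1.0×0.6×345×10×195 = 403.7 kN; rupture φR_n = 0.75×0.6×450×10×195 = 394.9 kN; take 394.9 kN (rupture).
Governing: min(238.2, 394.9) = 238.2 kN → weld metal.

238.2 kN (weld metal governs)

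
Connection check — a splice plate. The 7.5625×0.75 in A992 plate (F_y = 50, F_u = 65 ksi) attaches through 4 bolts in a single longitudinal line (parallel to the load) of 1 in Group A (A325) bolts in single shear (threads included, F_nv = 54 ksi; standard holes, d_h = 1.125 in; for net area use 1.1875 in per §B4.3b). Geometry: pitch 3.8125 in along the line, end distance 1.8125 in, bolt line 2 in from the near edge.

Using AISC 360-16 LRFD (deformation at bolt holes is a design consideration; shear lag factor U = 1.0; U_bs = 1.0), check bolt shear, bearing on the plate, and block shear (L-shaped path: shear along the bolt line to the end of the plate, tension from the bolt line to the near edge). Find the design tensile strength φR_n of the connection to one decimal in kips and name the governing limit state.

Bolt shear: A_b = π(1)²/4 = 0.7854 in². φR_n = 0.75 × 54 × 0.7854 × 4 × 1 = 127.2 kips.
Bearing (0.75 in plate, F_u = 65 ksi): end bolts L_c = 1.8125 − 1.125/2 = 1.25, R_n = min(1.2×1.25×0.75×65, 2.4×1×0.75×65) = 73.125 kips/bolt; interior L_c = 3.8125 − 1.125 = 2.6875, R_n = 117 kips/bolt. φR_n = 0.75 × (1×73.125 + 3×117) = 318.1 kips.
Block shear: shear path 1×[1.8125+3×3.8125] = 1×13.25 in, A_gv = 9.9375, A_nv = 1×(13.25 − 3.5×1.1875)×0.75 = 6.8203 in²; tension to near edge: (2 − 0.5×1.1875)×0.75 = 1.0547 in². R_n = min(0.6×65×6.8203, 0.6×50×9.9375) + 1.0×65×1.0547 = min(265.99, 298.13) + 68.556 = 334.55 kips. φR_n = 0.75 × 334.55 = 250.9 kips.
Governing: min(127.2, 318.1, 250.9) = 127.2 kips → bolt shear.

127.2 kips (bolt shear governs)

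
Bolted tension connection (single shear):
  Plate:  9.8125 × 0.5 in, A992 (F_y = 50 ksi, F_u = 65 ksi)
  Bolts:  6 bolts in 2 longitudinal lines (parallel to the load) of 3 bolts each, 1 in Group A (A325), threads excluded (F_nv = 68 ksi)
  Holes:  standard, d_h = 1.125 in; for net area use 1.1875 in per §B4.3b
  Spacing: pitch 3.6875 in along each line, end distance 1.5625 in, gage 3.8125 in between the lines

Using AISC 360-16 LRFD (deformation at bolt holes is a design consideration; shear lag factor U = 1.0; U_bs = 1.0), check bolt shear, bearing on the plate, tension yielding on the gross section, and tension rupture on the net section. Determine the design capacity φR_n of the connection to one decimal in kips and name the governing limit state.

Bolt shear: A_b = π(1)²/4 = 0.7854 in². φR_n = 0.75 × 68 × 0.7854 × 6 × 1 = 240.3 kips.
Bearing (0.5 in plate, F_u = 65 ksi): end bolts L_c = 1.5625 − 1.125/2 = 1, R_n = min(1.2×1×0.5×65, 2.4×1×0.5×65) = 39 kips/bolt; interior L_c = 3.6875 − 1.125 = 2.5625, R_n = 78 kips/bolt. φR_n = 0.75 × (2×39 + 4×78) = 292.5 kips.
Tension yield (gross): A_g = 9.8125×0.5 = 4.9063 in². φR_n = 0.90 × 50 × 4.9063 = 220.8 kips.
Tension rupture (net): A_n = (9.8125 − 2×1.1875)×0.5 = 3.7188 in² (U = 1.0, A_e = A_n). φR_n = 0.75 × 65 × 3.7188 = 181.3 kips.
Governing: min(240.3, 292.5, 220.8, 181.3) = 181.3 kips → net-section rupture.

181.3 kips (net-section rupture governs)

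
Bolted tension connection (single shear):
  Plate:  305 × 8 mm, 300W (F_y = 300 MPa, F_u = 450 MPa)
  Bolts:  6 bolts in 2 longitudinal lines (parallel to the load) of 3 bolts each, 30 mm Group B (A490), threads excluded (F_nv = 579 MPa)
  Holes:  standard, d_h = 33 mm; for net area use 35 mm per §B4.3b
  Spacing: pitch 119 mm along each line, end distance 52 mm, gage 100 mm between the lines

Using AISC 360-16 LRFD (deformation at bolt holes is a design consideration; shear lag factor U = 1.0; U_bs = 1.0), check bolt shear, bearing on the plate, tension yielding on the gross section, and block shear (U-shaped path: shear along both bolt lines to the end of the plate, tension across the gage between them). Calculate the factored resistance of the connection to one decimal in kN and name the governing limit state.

Bolt shear: A_b = π(30)²/4 = 706.86 mm². φR_n = 0.75 × 579 × 706.86 × 6 × 1 = 1841.7 kN.
Bearing (8 mm plate, F_u = 450 MPa): end bolts L_c = 52 − 33/2 = 35.5, R_n = min(1.2×35.5×8×450, 2.4×30×8×450) = 153.36 kN/bolt; interior L_c = 119 − 33 = 86, R_n = 259.2 kN/bolt. φR_n = 0.75 × (2×153.36 + 4×259.2) = 1007.6 kN.
Tension yield (gross): A_g = 305×8 = 2440 mm². φR_n = 0.90 × 300 × 2440 = 658.8 kN.
Block shear: shear path 2×[52+2×119] = 2×290 mm, A_gv = 4640, A_nv = 2×(290 − 2.5×35)×8 = 3240 mm²; tension across gage: (100 − 1×35)×8 = 520 mm². R_n = min(0.6×450×3240, 0.6×300×4640) + 1.0×450×520 = min(874.8, 835.2) + 234 = 1069.2 kN. φR_n = 0.75 × 1069.2 = 801.9 kN.
Governing: min(1841.7, 1007.6, 658.8, 801.9) = 658.8 kN → gross-section yield.

658.8 kN (gross-section yield governs)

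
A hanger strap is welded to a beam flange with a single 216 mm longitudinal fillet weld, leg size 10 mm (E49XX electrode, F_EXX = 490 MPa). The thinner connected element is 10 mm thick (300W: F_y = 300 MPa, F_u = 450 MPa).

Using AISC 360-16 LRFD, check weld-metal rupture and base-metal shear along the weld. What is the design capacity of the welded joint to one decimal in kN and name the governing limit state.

Weld metal: throat = 0.707×10 = 7.07 mm, L = 216 mm. φR_n = 0.75 × 0.6 × 490 × 7.07 × 216 = 336.7 kN.
Base metal shear (10 mm plate): yield φR_n = 1.0×0.6×300×10×216 = 388.8 kN; rupture φR_n = 0.75×0.6×450×10×216 = 437.4 kN; take 388.8 kN (yield).
Governing: min(336.7, 388.8) = 336.7 kN → weld metal.

336.7 kN (weld metal governs)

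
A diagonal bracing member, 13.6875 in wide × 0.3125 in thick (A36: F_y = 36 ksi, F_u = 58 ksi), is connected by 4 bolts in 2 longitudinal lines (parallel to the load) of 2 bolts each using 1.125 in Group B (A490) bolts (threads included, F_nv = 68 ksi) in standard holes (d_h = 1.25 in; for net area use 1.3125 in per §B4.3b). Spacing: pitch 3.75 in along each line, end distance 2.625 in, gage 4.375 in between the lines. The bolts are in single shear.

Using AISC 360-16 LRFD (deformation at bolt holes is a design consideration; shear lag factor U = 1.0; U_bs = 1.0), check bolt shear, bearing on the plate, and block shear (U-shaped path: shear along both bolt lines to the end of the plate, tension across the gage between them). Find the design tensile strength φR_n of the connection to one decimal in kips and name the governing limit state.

106.2 kips (block shear governs)

Bolt shear: A_b = π(1.125)²/4 = 0.99402 in². φR_n = 0.75 × 68 × 0.99402 × 4 × 1 = 202.8 kips.
Bearing (0.3125 in plate, F_u = 58 ksi): end bolts L_c = 2.625 − 1.25/2 = 2, R_n = min(1.2×2×0.3125×58, 2.4×1.125×0.3125×58) = 43.5 kips/bolt; interior L_c = 3.75 − 1.25 = 2.5, R_n = 48.938 kips/bolt. φR_n = 0.75 × (2×43.5 + 2×48.938) = 138.7 kips.
Block shear: shear path 2×[2.625+1×3.75] = 2×6.375 in, A_gv = 3.9844, A_nv = 2×(6.375 − 1.5×1.3125)×0.3125 = 2.7539 in²; tension across gage: (4.375 − 1×1.3125)×0.3125 = 0.95703 in². R_n = min(0.6×58×2.7539, 0.6×36×3.9844) + 1.0×58×0.95703 = min(95.836, 86.063) + 55.508 = 141.57 kips. φR_n = 0.75 × 141.57 = 106.2 kips.
Governing: min(202.8, 138.7, 106.2) = 106.2 kips → block shear.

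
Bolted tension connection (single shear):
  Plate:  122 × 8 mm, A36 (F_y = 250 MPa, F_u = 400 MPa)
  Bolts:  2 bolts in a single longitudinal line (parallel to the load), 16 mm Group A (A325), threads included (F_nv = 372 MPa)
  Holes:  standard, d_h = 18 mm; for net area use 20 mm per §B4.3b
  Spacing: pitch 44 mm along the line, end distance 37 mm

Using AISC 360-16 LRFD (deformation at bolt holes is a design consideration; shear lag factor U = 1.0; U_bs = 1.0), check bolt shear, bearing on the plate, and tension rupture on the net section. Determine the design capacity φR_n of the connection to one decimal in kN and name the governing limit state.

Bolt shear: A_b = π(16)²/4 = 201.06 mm². φR_n = 0.75 × 372 × 201.06 × 2 × 1 = 112.2 kN.
Bearing (8 mm plate, F_u = 400 MPa): end bolts L_c = 37 − 18/2 = 28, R_n = min(1.2×28×8×400, 2.4×16×8×400) = 107.52 kN/bolt; interior L_c = 44 − 18 = 26, R_n = 99.84 kN/bolt. φR_n = 0.75 × (1×107.52 + 1×99.84) = 155.5 kN.
Tension rupture (net): A_n = (122 − 1×20)×8 = 816 mm² (U = 1.0, A_e = A_n). φR_n = 0.75 × 400 × 816 = 244.8 kN.
Governing: min(112.2, 155.5, 244.8) = 112.2 kN → bolt shear.

112.2 kN (bolt shear governs)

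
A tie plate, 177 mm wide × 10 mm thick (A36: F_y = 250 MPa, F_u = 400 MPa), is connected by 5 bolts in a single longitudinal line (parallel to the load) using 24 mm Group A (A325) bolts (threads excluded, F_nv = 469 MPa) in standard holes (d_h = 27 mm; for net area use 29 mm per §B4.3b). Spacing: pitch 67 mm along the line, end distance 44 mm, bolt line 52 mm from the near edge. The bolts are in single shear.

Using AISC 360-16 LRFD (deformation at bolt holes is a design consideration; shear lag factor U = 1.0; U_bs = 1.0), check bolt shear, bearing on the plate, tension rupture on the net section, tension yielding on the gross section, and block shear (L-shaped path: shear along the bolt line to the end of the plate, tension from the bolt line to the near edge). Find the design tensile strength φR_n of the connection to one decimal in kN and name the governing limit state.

Bolt shear: A_b = π(24)²/4 = 452.39 mm². φR_n = 0.75 × 469 × 452.39 × 5 × 1 = 795.6 kN.
Bearing (10 mm plate, F_u = 400 MPa): end bolts L_c = 44 − 27/2 = 30.5, R_n = min(1.2×30.5×10×400, 2.4×24×10×400) = 146.4 kN/bolt; interior L_c = 67 − 27 = 40, R_n = 192 kN/bolt. φR_n = 0.75 × (1×146.4 + 4×192) = 685.8 kN.
Tension rupture (net): A_n = (177 − 1×29)×10 = 1480 mm² (U = 1.0, A_e = A_n). φR_n = 0.75 × 400 × 1480 = 444.0 kN.
Tension yield (gross): A_g = 177×10 = 1770 mm². φR_n = 0.90 × 250 × 1770 = 398.3 kN.
Block shear: shear path 1×[44+4×67] = 1×312 mm, A_gv = 3120, A_nv = 1×(312 − 4.5×29)×10 = 1815 mm²; tension to near edge: (52 − 0.5×29)×10 = 375 mm². R_n = min(0.6×400×1815, 0.6×250×3120) + 1.0×400×375 = min(435.6, 468) + 150 = 585.6 kN. φR_n = 0.75 × 585.6 = 439.2 kN.
Governing: min(795.6, 685.8, 444.0, 398.3, 439.2) = 398.3 kN → gross-section yield.

398.3 kN (gross-section yield governs)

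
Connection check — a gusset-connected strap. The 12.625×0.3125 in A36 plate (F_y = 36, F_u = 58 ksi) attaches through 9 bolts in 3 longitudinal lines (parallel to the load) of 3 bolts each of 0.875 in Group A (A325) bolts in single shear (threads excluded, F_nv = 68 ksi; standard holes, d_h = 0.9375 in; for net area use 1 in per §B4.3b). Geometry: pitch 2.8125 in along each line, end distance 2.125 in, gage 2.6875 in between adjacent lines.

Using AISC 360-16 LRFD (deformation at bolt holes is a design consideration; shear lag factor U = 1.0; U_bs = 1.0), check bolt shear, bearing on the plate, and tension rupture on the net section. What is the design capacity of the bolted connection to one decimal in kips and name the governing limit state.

130.8 kips (net-section rupture governs)

Bolt shear: A_b = π(0.875)²/4 = 0.60132 in². φR_n = 0.75 × 68 × 0.60132 × 9 × 1 = 276.0 kips.
Bearing (0.3125 in plate, F_u = 58 ksi): end bolts L_c = 2.125 − 0.9375/2 = 1.65625, R_n = min(1.2×1.65625×0.3125×58, 2.4×0.875×0.3125×58) = 36.023 kips/bolt; interior L_c = 2.8125 − 0.9375 = 1.875, R_n = 38.063 kips/bolt. φR_n = 0.75 × (3×36.023 + 6×38.063) = 252.3 kips.
Tension rupture (net): A_n = (12.625 − 3×1)×0.3125 = 3.0078 in² (U = 1.0, A_e = A_n). φR_n = 0.75 × 58 × 3.0078 = 130.8 kips.
Governing: min(276.0, 252.3, 130.8) = 130.8 kips → net-section rupture.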